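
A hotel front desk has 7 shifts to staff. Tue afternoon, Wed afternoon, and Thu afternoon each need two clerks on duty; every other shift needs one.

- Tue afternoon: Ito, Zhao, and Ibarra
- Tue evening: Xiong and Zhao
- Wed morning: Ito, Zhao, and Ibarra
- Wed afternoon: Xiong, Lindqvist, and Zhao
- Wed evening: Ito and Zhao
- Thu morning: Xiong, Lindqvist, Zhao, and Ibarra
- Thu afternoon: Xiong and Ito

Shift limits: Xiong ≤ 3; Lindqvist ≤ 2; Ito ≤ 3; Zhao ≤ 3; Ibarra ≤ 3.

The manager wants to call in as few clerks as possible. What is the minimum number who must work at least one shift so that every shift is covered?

4

10 slots to fill and no one can take more than 3, so at least ⌈10/3⌉ = 4 clerks are needed.
Xiong, Lindqvist, Ito, and Zhao alone can cover everything: Tue afternoon→Ito+Zhao, Tue evening→Xiong, Wed morning→Ito, Wed afternoon→Xiong+Lindqvist, Wed evening→Zhao, Thu morning→Lindqvist, Thu afternoon→Xiong+Ito.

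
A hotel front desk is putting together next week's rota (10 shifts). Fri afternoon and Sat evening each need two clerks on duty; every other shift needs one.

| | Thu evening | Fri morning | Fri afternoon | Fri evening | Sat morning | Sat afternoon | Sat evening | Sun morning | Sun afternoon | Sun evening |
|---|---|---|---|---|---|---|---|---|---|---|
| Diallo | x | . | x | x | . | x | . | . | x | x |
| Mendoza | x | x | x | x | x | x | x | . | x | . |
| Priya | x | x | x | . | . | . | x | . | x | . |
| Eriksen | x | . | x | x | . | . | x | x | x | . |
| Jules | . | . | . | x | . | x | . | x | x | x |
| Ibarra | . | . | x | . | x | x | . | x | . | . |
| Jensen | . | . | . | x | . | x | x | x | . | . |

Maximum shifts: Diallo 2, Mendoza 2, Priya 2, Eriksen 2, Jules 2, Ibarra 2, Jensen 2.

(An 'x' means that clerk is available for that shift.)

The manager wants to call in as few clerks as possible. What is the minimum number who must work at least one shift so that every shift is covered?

12 slots to fill and no one can take more than 2, so at least ⌈12/2⌉ = 6 clerks are needed.
Diallo, Mendoza, Priya, Eriksen, Jules, and Ibarra alone can cover everything: Thu evening→Diallo, Fri morning→Mendoza, Fri afternoon→Priya+Ibarra, Fri evening→Jules, Sat morning→Mendoza, Sat afternoon→Ibarra, Sat evening→Priya+Eriksen, Sun morning→Eriksen, Sun afternoon→Jules, Sun evening→Diallo.

6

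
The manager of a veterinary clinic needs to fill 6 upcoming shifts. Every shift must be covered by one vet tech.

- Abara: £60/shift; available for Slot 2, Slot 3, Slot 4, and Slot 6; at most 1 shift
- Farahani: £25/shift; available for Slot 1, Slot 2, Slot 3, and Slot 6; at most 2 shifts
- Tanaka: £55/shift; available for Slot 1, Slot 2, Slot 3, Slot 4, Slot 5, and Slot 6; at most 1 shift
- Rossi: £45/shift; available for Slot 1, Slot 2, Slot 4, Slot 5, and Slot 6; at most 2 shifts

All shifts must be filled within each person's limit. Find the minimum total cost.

Picking the cheapest available vet tech for each shift independently would cost £190, but that ignores the shift limits.
An optimal schedule: Slot 1→Farahani, Slot 2→Farahani, Slot 3→Abara, Slot 4→Rossi, Slot 5→Tanaka, Slot 6→Rossi.
Total: 25 + 25 + 60 + 45 + 55 + 45 = £255.

£255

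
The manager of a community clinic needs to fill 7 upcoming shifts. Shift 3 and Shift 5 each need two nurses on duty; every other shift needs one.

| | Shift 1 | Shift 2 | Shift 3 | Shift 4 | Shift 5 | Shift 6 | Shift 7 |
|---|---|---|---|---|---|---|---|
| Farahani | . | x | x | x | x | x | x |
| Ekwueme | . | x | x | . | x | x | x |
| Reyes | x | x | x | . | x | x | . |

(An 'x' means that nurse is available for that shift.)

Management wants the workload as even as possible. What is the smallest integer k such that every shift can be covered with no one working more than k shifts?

With 3 nurses and 9 worker-slots to fill, someone must work at least ⌈9/3⌉ = 3 shifts, so k ≥ 3.
k = 3 works: Shift 1→Reyes, Shift 2→Farahani, Shift 3→Ekwueme+Reyes, Shift 4→Farahani, Shift 5→Ekwueme+Reyes, Shift 6→Ekwueme, Shift 7→Farahani.
Loads: Farahani 3, Ekwueme 3, Reyes 3 — all ≤ 3.

3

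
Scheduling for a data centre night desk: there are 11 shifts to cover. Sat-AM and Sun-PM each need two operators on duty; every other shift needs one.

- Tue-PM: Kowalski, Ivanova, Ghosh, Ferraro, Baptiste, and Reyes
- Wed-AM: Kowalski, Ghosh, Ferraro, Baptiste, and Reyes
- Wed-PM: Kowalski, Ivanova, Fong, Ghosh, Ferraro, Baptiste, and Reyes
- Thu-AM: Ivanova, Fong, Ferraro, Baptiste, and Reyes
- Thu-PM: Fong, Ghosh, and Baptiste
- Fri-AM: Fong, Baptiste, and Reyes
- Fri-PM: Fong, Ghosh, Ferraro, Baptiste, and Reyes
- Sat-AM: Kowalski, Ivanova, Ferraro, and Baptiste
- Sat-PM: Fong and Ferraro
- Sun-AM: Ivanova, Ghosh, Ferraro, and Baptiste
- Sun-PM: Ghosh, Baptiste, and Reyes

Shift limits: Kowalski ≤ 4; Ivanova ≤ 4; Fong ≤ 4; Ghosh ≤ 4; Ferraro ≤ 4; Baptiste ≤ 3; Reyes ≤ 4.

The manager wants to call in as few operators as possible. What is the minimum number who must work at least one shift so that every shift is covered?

13 slots to fill and no one can take more than 4, so at least ⌈13/4⌉ = 4 operators are needed.
Kowalski, Fong, Ghosh, and Baptiste alone can cover everything: Tue-PM→Kowalski, Wed-AM→Kowalski, Wed-PM→Kowalski, Thu-AM→Fong, Thu-PM→Fong, Fri-AM→Fong, Fri-PM→Ghosh, Sat-AM→Kowalski+Baptiste, Sat-PM→Fong, Sun-AM→Ghosh, Sun-PM→Ghosh+Baptiste.

4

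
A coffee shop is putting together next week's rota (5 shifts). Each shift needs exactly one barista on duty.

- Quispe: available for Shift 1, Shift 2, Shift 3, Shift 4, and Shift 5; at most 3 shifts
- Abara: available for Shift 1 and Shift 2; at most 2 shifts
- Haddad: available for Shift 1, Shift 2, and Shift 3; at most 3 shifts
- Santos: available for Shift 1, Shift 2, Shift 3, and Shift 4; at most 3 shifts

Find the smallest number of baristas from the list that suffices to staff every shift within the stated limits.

5 slots to fill and no one can take more than 3, so at least ⌈5/3⌉ = 2 baristas are needed.
Quispe and Abara alone can cover everything: Shift 1→Abara, Shift 2→Abara, Shift 3→Quispe, Shift 4→Quispe, Shift 5→Quispe.

2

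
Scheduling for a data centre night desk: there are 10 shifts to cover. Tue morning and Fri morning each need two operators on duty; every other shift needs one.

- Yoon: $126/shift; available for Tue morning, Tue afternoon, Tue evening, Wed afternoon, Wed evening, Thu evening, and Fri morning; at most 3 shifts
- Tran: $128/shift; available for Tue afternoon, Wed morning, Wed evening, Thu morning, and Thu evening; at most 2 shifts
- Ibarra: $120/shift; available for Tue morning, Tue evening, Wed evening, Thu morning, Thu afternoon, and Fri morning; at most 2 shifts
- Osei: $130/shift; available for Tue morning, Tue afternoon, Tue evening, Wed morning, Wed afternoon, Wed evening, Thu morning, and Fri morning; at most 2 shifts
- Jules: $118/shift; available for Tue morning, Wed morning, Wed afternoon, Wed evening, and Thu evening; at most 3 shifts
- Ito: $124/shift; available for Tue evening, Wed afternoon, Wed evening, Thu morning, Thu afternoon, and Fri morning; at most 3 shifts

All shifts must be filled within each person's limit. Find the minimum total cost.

$1472

Picking the cheapest available operator for each shift independently would cost $1440, but that ignores the shift limits.
An optimal schedule: Tue morning→Jules+Yoon, Tue afternoon→Yoon, Tue evening→Ibarra, Wed morning→Jules, Wed afternoon→Ito, Wed evening→Tran, Thu morning→Ito, Thu afternoon→Ibarra, Thu evening→Jules, Fri morning→Ito+Yoon.
Total: 118 + 126 + 126 + 120 + 118 + 124 + 128 + 124 + 120 + 118 + 124 + 126 = $1472.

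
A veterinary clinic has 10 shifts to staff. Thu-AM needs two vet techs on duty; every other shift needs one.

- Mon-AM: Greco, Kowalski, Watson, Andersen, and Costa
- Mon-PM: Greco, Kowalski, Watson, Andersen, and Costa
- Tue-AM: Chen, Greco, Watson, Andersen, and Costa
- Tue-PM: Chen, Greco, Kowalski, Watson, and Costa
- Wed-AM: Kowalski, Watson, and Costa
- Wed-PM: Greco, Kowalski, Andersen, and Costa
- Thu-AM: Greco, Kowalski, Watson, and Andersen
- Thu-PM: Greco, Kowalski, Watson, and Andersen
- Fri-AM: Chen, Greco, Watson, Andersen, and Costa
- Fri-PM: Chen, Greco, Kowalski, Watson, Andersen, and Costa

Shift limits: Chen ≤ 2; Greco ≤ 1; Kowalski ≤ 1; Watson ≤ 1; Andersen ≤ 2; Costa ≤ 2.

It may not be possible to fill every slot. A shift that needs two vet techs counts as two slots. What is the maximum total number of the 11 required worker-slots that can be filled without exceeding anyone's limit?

Total capacity across all vet techs is 2+1+1+1+2+2 = 9, and 11 slots are needed, so at most 9 can be filled.
An assignment achieving 9: Mon-AM→Costa, Mon-PM→Costa, Tue-AM→Chen, Tue-PM→Chen, Wed-AM→Kowalski, Wed-PM→Greco, Thu-AM→Watson+Andersen, Thu-PM→Andersen.
Loads: Chen 2/2, Greco 1/1, Kowalski 1/1, Watson 1/1, Andersen 2/2, Costa 2/2.

9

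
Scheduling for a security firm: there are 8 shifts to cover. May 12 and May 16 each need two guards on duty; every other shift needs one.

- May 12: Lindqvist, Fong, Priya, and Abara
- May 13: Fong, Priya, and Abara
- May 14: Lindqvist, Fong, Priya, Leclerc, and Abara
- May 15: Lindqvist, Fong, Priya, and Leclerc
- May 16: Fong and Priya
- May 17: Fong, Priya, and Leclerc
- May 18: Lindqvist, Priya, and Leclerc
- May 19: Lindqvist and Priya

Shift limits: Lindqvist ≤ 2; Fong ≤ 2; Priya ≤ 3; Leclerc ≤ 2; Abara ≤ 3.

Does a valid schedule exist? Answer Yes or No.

May 16 can only be covered by Fong and Priya, so that assignment is forced.
One valid schedule: May 12→Priya+Abara, May 13→Fong, May 14→Leclerc, May 15→Leclerc, May 16→Fong+Priya, May 17→Priya, May 18→Lindqvist, May 19→Lindqvist.
Loads: Lindqvist 2/2, Fong 2/2, Priya 3/3, Leclerc 2/2, Abara 1/3 — all within limits.

Yes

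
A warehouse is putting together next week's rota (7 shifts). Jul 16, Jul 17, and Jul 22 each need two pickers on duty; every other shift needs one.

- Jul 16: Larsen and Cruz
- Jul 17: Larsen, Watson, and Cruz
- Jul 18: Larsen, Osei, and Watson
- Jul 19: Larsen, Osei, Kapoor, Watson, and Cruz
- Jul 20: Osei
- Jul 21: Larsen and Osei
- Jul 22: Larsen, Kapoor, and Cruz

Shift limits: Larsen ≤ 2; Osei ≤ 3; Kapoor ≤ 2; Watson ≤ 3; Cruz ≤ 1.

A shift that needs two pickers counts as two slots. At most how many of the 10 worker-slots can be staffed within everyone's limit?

9

Total capacity across all pickers is 2+3+2+3+1 = 11, and 10 slots are needed, so at most 10 can be filled.
Shifts {Jul 16, Jul 17, Jul 22} need 6 slots but only Larsen, Kapoor, Watson, and Cruz are available for them, supplying at most 5 — so at least 1 slot must go unfilled.
An assignment achieving 9: Jul 16→Larsen+Cruz, Jul 17→Larsen+Watson, Jul 18→Osei, Jul 19→Kapoor, Jul 20→Osei, Jul 21→Osei, Jul 22→Kapoor.
Loads: Larsen 2/2, Osei 3/3, Kapoor 2/2, Watson 1/3, Cruz 1/1.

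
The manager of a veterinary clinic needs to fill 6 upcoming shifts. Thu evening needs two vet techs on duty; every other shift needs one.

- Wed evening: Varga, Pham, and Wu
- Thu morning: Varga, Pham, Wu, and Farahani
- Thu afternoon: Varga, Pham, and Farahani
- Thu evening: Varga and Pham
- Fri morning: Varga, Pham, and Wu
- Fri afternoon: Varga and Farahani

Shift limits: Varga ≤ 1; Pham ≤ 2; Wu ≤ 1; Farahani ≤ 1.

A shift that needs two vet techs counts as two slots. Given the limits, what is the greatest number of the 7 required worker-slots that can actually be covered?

Total capacity across all vet techs is 1+2+1+1 = 5, and 7 slots are needed, so at most 5 can be filled.
An assignment achieving 5: Wed evening→Pham, Thu evening→Varga+Pham, Fri morning→Wu, Fri afternoon→Farahani.
Loads: Varga 1/1, Pham 2/2, Wu 1/1, Farahani 1/1.

5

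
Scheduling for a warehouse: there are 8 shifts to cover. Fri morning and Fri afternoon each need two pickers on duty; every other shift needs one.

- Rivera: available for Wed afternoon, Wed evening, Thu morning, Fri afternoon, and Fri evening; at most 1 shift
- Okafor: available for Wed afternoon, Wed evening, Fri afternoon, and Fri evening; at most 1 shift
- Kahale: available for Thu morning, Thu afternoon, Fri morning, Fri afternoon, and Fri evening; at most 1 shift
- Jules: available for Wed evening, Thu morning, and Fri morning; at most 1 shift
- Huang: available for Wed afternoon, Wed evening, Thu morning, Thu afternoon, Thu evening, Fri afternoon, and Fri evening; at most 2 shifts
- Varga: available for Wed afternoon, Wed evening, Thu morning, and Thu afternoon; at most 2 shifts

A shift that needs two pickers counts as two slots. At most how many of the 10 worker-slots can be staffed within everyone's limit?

8

Total capacity across all pickers is 1+1+1+1+2+2 = 8, and 10 slots are needed, so at most 8 can be filled.
An assignment achieving 8: Wed afternoon→Rivera, Wed evening→Varga, Thu morning→Varga, Thu afternoon→Huang, Thu evening→Huang, Fri morning→Kahale+Jules, Fri afternoon→Okafor.
Loads: Rivera 1/1, Okafor 1/1, Kahale 1/1, Jules 1/1, Huang 2/2, Varga 2/2.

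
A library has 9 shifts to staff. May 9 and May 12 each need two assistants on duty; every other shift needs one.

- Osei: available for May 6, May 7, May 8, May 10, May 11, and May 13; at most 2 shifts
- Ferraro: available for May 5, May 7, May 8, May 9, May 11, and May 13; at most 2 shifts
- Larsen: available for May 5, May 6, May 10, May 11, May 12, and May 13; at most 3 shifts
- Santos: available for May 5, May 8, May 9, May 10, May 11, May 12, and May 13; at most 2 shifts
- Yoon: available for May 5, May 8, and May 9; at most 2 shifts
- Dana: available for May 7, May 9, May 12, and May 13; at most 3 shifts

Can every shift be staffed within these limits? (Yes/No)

Yes

One valid schedule: May 5→Ferraro, May 6→Osei, May 7→Osei, May 8→Ferraro, May 9→Yoon+Dana, May 10→Larsen, May 11→Larsen, May 12→Larsen+Santos, May 13→Santos.
Loads: Osei 2/2, Ferraro 2/2, Larsen 3/3, Santos 2/2, Yoon 1/2, Dana 1/3 — all within limits.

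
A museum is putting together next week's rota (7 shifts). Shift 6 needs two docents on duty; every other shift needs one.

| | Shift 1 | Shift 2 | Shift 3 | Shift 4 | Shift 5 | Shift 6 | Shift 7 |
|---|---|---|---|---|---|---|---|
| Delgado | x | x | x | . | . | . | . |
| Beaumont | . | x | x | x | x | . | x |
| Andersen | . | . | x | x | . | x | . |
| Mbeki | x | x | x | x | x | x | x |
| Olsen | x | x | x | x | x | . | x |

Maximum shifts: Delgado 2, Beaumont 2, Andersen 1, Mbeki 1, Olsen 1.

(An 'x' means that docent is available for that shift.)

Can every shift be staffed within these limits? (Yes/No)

No

Total capacity is 2+2+1+1+1 = 7 but 8 worker-slots are needed — infeasible.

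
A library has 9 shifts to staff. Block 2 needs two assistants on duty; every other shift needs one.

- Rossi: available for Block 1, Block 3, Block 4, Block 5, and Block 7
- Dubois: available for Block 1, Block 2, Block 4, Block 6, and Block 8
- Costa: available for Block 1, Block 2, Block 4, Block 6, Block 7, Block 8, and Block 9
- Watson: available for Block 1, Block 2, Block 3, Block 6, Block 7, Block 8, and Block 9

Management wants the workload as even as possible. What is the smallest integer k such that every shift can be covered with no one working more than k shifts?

3

With 4 assistants and 10 worker-slots to fill, someone must work at least ⌈10/4⌉ = 3 shifts, so k ≥ 3.
k = 3 works: Block 1→Watson, Block 2→Dubois+Costa, Block 3→Rossi, Block 4→Rossi, Block 5→Rossi, Block 6→Dubois, Block 7→Costa, Block 8→Dubois, Block 9→Costa.
Loads: Rossi 3, Dubois 3, Costa 3, Watson 1 — all ≤ 3.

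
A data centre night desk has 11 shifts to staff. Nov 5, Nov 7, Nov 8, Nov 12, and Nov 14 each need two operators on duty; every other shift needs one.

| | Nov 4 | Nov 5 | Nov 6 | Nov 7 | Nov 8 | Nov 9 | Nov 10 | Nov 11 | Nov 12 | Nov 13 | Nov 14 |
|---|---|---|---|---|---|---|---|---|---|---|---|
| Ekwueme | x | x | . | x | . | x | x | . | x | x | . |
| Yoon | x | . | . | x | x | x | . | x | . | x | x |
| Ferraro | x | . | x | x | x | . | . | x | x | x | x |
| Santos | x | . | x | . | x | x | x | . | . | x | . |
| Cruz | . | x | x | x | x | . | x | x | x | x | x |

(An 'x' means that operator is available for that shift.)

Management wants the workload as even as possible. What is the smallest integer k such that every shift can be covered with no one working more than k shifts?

With 5 operators and 16 worker-slots to fill, someone must work at least ⌈16/5⌉ = 4 shifts, so k ≥ 4.
k = 4 works: Nov 4→Yoon, Nov 5→Ekwueme+Cruz, Nov 6→Ferraro, Nov 7→Ferraro+Cruz, Nov 8→Santos+Cruz, Nov 9→Ekwueme, Nov 10→Ekwueme, Nov 11→Yoon, Nov 12→Ekwueme+Ferraro, Nov 13→Yoon, Nov 14→Yoon+Ferraro.
Loads: Ekwueme 4, Yoon 4, Ferraro 4, Santos 1, Cruz 3 — all ≤ 4.

4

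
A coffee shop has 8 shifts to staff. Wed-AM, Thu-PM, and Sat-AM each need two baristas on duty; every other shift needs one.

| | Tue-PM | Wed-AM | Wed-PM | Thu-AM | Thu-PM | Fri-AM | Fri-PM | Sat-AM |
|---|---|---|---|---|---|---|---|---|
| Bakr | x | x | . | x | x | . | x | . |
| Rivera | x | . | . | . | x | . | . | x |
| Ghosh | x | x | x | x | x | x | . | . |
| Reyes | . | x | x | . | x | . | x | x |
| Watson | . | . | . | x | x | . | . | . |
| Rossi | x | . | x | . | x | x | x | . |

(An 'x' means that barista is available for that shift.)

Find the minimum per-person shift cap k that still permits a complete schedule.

With 6 baristas and 11 worker-slots to fill, someone must work at least ⌈11/6⌉ = 2 shifts, so k ≥ 2.
k = 2 works: Tue-PM→Rivera, Wed-AM→Bakr+Ghosh, Wed-PM→Reyes, Thu-AM→Bakr, Thu-PM→Watson+Rossi, Fri-AM→Ghosh, Fri-PM→Rossi, Sat-AM→Rivera+Reyes.
Loads: Bakr 2, Rivera 2, Ghosh 2, Reyes 2, Watson 1, Rossi 2 — all ≤ 2.

2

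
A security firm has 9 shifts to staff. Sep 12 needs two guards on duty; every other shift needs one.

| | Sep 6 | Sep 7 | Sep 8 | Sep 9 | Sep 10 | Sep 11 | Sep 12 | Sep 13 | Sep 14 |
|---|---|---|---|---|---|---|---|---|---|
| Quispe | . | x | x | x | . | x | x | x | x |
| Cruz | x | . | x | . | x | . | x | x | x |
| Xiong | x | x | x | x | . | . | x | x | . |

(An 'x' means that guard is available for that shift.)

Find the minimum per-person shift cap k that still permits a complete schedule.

4

With 3 guards and 10 worker-slots to fill, someone must work at least ⌈10/3⌉ = 4 shifts, so k ≥ 4.
k = 4 works: Sep 6→Cruz, Sep 7→Quispe, Sep 8→Cruz, Sep 9→Quispe, Sep 10→Cruz, Sep 11→Quispe, Sep 12→Cruz+Xiong, Sep 13→Xiong, Sep 14→Quispe.
Loads: Quispe 4, Cruz 4, Xiong 2 — all ≤ 4.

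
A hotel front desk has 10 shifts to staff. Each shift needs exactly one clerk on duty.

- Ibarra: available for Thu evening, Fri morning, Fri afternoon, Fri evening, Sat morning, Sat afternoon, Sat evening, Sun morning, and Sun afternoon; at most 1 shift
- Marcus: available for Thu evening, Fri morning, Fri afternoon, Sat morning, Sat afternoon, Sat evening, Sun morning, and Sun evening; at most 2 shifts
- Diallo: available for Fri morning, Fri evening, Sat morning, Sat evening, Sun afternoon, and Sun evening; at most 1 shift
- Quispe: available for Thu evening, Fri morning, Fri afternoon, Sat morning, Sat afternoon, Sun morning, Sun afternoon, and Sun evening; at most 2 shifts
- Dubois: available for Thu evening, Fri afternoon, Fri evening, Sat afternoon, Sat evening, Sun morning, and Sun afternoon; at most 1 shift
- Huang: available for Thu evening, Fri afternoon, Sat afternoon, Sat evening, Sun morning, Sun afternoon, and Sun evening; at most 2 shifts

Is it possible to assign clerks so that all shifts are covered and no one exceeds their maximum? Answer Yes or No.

Total capacity is 1+2+1+2+1+2 = 9 but 10 worker-slots are needed — infeasible.

No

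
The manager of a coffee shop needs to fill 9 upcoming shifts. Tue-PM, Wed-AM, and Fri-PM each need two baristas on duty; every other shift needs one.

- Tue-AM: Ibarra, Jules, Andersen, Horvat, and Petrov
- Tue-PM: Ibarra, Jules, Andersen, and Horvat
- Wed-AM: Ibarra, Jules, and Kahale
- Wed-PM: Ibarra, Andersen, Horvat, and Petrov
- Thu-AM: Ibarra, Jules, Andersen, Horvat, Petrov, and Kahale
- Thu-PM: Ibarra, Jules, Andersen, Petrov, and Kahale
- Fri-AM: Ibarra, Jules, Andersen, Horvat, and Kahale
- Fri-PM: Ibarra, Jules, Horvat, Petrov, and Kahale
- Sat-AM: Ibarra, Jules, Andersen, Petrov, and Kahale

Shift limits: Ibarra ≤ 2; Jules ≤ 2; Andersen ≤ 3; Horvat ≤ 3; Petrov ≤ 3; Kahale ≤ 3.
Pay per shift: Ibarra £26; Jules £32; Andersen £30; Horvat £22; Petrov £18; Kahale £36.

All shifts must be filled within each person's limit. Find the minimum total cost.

Picking the cheapest available barista for each shift independently would cost £258, but that ignores the shift limits.
An optimal schedule: Tue-AM→Petrov, Tue-PM→Horvat+Andersen, Wed-AM→Ibarra+Jules, Wed-PM→Petrov, Thu-AM→Andersen, Thu-PM→Petrov, Fri-AM→Horvat, Fri-PM→Horvat+Ibarra, Sat-AM→Andersen.
Total: 18 + 22 + 30 + 26 + 32 + 18 + 30 + 18 + 22 + 22 + 26 + 30 = £294.

£294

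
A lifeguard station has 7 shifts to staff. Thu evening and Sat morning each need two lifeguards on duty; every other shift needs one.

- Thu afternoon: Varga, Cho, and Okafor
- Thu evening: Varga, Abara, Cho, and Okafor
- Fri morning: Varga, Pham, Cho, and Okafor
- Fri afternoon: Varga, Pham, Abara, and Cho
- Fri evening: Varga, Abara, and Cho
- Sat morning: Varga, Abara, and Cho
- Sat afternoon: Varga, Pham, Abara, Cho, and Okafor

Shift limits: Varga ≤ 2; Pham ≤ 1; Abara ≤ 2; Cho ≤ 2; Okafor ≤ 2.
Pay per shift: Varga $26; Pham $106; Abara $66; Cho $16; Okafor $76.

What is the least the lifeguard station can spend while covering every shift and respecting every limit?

Picking the cheapest available lifeguard for each shift independently would cost $164, but that ignores the shift limits.
An optimal schedule: Thu afternoon→Varga, Thu evening→Cho+Okafor, Fri morning→Pham, Fri afternoon→Abara, Fri evening→Varga, Sat morning→Abara+Cho, Sat afternoon→Okafor.
Total: 26 + 16 + 76 + 106 + 66 + 26 + 66 + 16 + 76 = $474.

$474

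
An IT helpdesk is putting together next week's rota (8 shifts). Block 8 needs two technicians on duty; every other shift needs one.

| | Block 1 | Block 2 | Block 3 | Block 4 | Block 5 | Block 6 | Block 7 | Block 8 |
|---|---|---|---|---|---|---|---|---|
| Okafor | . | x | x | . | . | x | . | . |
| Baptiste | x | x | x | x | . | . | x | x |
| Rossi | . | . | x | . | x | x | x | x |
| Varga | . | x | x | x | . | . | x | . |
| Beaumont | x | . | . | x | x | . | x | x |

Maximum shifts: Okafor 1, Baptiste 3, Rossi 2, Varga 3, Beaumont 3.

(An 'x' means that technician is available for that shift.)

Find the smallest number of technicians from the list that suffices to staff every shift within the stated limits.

9 slots to fill and no one can take more than 3, so at least ⌈9/3⌉ = 3 technicians are needed.
No set of 3 technicians can cover every shift (each such set leaves at least one shift with no one available or exceeds a cap).
Okafor, Baptiste, Rossi, and Varga alone can cover everything: Block 1→Baptiste, Block 2→Varga, Block 3→Varga, Block 4→Baptiste, Block 5→Rossi, Block 6→Okafor, Block 7→Varga, Block 8→Baptiste+Rossi.

4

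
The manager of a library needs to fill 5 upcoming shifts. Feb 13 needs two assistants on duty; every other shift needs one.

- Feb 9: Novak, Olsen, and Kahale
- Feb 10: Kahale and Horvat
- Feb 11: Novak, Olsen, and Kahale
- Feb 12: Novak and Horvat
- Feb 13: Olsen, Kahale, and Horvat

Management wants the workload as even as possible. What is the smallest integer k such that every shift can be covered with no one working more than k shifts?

With 4 assistants and 6 worker-slots to fill, someone must work at least ⌈6/4⌉ = 2 shifts, so k ≥ 2.
k = 2 works: Feb 9→Novak, Feb 10→Kahale, Feb 11→Olsen, Feb 12→Novak, Feb 13→Olsen+Kahale.
Loads: Novak 2, Olsen 2, Kahale 2, Horvat 0 — all ≤ 2.

2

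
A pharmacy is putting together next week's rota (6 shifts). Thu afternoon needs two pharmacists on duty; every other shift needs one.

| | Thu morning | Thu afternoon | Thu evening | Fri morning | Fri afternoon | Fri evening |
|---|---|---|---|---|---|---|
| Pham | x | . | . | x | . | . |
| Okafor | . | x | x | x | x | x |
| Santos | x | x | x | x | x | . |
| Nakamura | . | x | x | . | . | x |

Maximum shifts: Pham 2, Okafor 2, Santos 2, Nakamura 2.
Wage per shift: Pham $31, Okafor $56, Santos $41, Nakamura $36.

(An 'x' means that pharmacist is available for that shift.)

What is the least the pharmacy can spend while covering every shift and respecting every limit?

Picking the cheapest available pharmacist for each shift independently would cost $252, but that ignores the shift limits.
An optimal schedule: Thu morning→Pham, Thu afternoon→Nakamura+Santos, Thu evening→Okafor, Fri morning→Pham, Fri afternoon→Santos, Fri evening→Nakamura.
Total: 31 + 36 + 41 + 56 + 31 + 41 + 36 = $272.

$272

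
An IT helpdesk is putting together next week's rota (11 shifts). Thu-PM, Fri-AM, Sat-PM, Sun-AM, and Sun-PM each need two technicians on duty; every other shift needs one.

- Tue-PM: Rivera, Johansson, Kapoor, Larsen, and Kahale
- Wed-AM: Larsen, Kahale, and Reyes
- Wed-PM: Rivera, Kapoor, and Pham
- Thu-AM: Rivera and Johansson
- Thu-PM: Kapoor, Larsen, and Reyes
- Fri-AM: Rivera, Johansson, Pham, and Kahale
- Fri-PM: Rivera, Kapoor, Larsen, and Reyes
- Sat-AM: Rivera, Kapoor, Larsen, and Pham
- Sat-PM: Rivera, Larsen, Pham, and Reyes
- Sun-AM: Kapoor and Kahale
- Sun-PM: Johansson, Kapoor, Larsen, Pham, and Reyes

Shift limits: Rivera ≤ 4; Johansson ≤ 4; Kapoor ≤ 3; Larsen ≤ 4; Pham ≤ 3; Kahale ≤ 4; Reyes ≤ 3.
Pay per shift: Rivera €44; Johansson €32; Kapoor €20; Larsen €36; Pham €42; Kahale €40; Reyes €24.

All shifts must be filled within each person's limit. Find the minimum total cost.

Sun-AM can only be covered by Kapoor and Kahale, so that assignment is forced.
Picking the cheapest available technician for each shift independently would cost €416, but that ignores the shift limits.
An optimal schedule: Tue-PM→Johansson, Wed-AM→Reyes, Wed-PM→Kapoor, Thu-AM→Johansson, Thu-PM→Kapoor+Reyes, Fri-AM→Johansson+Kahale, Fri-PM→Larsen, Sat-AM→Larsen, Sat-PM→Reyes+Larsen, Sun-AM→Kapoor+Kahale, Sun-PM→Johansson+Larsen.
Total: 32 + 24 + 20 + 32 + 20 + 24 + 32 + 40 + 36 + 36 + 24 + 36 + 20 + 40 + 32 + 36 = €484.

€484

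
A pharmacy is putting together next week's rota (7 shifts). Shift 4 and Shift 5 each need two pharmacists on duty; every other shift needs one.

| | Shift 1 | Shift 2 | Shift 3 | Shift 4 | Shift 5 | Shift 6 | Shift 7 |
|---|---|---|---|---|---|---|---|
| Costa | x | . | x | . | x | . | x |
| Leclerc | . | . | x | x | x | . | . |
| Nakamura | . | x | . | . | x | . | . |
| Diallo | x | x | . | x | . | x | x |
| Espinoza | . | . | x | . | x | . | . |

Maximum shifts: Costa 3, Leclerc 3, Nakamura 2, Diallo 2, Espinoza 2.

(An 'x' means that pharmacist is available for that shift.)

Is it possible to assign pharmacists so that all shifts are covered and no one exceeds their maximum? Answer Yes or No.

Shift 4 can only be covered by Leclerc and Diallo, so that assignment is forced.
Shift 6 can only be covered by Diallo, so that assignment is forced.
One valid schedule: Shift 1→Costa, Shift 2→Nakamura, Shift 3→Costa, Shift 4→Leclerc+Diallo, Shift 5→Leclerc+Nakamura, Shift 6→Diallo, Shift 7→Costa.
Loads: Costa 3/3, Leclerc 2/3, Nakamura 2/2, Diallo 2/2, Espinoza 0/2 — all within limits.

Yes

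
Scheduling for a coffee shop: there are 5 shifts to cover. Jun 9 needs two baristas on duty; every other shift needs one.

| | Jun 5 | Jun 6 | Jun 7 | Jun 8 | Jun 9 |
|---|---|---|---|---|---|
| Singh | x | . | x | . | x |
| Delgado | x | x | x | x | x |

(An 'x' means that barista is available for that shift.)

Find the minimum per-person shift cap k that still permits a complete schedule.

3

With 2 baristas and 6 worker-slots to fill, someone must work at least ⌈6/2⌉ = 3 shifts, so k ≥ 3.
k = 3 works: Jun 5→Singh, Jun 6→Delgado, Jun 7→Singh, Jun 8→Delgado, Jun 9→Singh+Delgado.
Loads: Singh 3, Delgado 3 — all ≤ 3.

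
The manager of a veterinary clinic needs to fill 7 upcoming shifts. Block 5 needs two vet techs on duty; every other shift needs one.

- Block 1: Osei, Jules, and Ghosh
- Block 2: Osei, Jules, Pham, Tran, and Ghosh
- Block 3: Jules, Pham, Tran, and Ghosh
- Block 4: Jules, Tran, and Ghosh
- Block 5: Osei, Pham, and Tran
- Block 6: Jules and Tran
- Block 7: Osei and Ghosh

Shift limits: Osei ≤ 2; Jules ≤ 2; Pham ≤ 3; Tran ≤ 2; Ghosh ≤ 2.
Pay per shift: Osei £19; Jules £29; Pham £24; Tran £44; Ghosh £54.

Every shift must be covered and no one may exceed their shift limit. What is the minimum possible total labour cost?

£212

Picking the cheapest available vet tech for each shift independently would cost £182, but that ignores the shift limits.
An optimal schedule: Block 1→Osei, Block 2→Pham, Block 3→Pham, Block 4→Jules, Block 5→Pham+Tran, Block 6→Jules, Block 7→Osei.
Total: 19 + 24 + 24 + 29 + 24 + 44 + 29 + 19 = £212.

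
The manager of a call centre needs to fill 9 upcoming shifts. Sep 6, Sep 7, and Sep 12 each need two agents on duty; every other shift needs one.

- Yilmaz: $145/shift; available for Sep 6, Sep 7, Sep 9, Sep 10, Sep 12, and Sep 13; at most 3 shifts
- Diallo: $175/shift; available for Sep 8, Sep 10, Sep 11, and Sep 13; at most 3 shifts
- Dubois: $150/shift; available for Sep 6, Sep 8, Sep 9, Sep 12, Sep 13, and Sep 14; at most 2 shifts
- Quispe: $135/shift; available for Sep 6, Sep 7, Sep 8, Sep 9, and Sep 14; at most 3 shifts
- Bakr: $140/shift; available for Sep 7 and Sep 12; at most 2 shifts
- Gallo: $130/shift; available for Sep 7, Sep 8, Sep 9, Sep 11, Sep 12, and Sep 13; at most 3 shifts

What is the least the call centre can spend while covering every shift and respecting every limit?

Picking the cheapest available agent for each shift independently would cost $1615, but that ignores the shift limits.
An optimal schedule: Sep 6→Quispe+Yilmaz, Sep 7→Quispe+Bakr, Sep 8→Gallo, Sep 9→Gallo, Sep 10→Yilmaz, Sep 11→Gallo, Sep 12→Bakr+Dubois, Sep 13→Yilmaz, Sep 14→Quispe.
Total: 135 + 145 + 135 + 140 + 130 + 130 + 145 + 130 + 140 + 150 + 145 + 135 = $1660.

$1660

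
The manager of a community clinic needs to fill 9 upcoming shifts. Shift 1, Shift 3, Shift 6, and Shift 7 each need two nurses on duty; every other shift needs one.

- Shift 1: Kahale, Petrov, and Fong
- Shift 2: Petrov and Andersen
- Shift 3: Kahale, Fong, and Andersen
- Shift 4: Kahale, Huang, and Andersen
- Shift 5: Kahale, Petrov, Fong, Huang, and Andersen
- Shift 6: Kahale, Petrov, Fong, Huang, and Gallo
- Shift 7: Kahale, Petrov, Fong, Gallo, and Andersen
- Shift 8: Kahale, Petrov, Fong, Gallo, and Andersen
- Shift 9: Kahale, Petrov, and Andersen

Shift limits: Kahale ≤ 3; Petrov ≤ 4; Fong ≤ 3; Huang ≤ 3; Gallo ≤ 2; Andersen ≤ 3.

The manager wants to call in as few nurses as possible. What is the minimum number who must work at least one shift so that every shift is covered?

4

13 slots to fill and no one can take more than 4, so at least ⌈13/4⌉ = 4 nurses are needed.
Kahale, Petrov, Fong, and Huang alone can cover everything: Shift 1→Kahale+Petrov, Shift 2→Petrov, Shift 3→Kahale+Fong, Shift 4→Huang, Shift 5→Huang, Shift 6→Fong+Huang, Shift 7→Petrov+Fong, Shift 8→Petrov, Shift 9→Kahale.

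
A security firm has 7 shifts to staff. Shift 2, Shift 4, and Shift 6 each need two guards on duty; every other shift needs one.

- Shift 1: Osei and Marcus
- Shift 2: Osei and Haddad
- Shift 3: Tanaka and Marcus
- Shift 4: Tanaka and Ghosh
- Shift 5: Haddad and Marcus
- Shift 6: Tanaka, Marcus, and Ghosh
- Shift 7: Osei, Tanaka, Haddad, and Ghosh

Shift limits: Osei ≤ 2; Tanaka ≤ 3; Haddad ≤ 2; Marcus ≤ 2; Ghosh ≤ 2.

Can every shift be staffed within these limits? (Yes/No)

Yes

Shift 2 can only be covered by Osei and Haddad, so that assignment is forced.
Shift 4 can only be covered by Tanaka and Ghosh, so that assignment is forced.
One valid schedule: Shift 1→Osei, Shift 2→Osei+Haddad, Shift 3→Tanaka, Shift 4→Tanaka+Ghosh, Shift 5→Haddad, Shift 6→Tanaka+Marcus, Shift 7→Ghosh.
Loads: Osei 2/2, Tanaka 3/3, Haddad 2/2, Marcus 1/2, Ghosh 2/2 — all within limits.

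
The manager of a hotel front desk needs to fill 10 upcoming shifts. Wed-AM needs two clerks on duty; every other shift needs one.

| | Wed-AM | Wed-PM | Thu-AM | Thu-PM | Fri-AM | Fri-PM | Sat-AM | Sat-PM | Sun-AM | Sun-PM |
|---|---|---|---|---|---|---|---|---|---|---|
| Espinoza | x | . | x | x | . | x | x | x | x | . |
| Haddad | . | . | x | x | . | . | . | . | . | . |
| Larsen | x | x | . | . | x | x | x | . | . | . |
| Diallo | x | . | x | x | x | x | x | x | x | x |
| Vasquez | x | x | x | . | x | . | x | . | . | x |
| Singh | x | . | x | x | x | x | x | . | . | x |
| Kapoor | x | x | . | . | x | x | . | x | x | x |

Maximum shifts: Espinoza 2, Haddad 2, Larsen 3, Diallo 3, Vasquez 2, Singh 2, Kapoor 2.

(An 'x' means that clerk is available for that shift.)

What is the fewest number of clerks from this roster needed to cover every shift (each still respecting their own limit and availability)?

11 slots to fill and no one can take more than 3, so at least ⌈11/3⌉ = 4 clerks are needed.
Any 4 clerks together have capacity at most 3+3+2+2 = 10 < 11 slots, so 4 can never suffice.
Espinoza, Haddad, Larsen, Diallo, and Vasquez alone can cover everything: Wed-AM→Diallo+Vasquez, Wed-PM→Larsen, Thu-AM→Haddad, Thu-PM→Haddad, Fri-AM→Larsen, Fri-PM→Larsen, Sat-AM→Diallo, Sat-PM→Espinoza, Sun-AM→Espinoza, Sun-PM→Diallo.

5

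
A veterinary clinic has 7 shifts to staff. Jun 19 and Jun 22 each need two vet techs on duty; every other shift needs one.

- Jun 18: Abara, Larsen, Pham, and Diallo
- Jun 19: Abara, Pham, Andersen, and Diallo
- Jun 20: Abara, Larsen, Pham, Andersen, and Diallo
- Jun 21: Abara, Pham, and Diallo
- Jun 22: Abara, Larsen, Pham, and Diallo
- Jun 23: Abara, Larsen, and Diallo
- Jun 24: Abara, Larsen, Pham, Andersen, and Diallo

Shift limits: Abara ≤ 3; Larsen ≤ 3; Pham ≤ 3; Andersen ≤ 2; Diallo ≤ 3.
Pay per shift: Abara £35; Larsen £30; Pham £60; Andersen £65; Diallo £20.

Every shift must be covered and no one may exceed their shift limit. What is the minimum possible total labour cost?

£255

Picking the cheapest available vet tech for each shift independently would cost £205, but that ignores the shift limits.
An optimal schedule: Jun 18→Larsen, Jun 19→Diallo+Abara, Jun 20→Larsen, Jun 21→Diallo, Jun 22→Larsen+Abara, Jun 23→Diallo, Jun 24→Abara.
Total: 30 + 20 + 35 + 30 + 20 + 30 + 35 + 20 + 35 = £255.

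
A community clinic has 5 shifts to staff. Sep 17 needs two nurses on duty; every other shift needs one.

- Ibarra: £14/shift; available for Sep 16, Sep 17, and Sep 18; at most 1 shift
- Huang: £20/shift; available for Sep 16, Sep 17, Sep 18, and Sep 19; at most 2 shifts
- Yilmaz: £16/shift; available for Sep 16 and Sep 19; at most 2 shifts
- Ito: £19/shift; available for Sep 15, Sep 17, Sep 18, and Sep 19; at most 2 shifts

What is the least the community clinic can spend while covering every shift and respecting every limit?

£104

Sep 15 can only be covered by Ito, so that assignment is forced.
Picking the cheapest available nurse for each shift independently would cost £96, but that ignores the shift limits.
An optimal schedule: Sep 15→Ito, Sep 16→Yilmaz, Sep 17→Ibarra+Ito, Sep 18→Huang, Sep 19→Yilmaz.
Total: 19 + 16 + 14 + 19 + 20 + 16 = £104.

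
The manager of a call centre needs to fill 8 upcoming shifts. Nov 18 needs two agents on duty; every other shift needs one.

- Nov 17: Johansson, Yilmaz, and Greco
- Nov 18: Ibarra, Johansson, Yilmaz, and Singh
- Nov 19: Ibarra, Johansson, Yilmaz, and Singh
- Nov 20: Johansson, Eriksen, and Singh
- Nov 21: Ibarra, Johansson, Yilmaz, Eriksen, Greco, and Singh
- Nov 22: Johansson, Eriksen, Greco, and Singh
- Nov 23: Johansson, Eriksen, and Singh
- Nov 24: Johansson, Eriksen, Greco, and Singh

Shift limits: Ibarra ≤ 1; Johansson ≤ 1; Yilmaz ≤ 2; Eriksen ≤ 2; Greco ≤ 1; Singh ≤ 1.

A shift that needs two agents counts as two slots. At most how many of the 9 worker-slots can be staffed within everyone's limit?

Total capacity across all agents is 1+1+2+2+1+1 = 8, and 9 slots are needed, so at most 8 can be filled.
An assignment achieving 8: Nov 17→Johansson, Nov 18→Ibarra+Yilmaz, Nov 19→Yilmaz, Nov 20→Eriksen, Nov 22→Greco, Nov 23→Eriksen, Nov 24→Singh.
Loads: Ibarra 1/1, Johansson 1/1, Yilmaz 2/2, Eriksen 2/2, Greco 1/1, Singh 1/1.

8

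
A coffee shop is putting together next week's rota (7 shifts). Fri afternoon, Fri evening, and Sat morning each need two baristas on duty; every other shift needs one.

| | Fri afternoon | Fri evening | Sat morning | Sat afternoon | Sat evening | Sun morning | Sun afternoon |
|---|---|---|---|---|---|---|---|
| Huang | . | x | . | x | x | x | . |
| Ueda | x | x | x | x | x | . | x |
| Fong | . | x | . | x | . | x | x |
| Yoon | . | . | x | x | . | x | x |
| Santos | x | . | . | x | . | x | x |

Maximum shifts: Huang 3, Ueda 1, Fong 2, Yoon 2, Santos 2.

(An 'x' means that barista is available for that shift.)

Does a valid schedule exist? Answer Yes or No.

Total capacity is 10 and 10 slots are needed, so capacity alone doesn't rule it out.
Shifts {Fri afternoon, Sat morning} need 4 worker-slots in total, but the baristas available for any of those shifts (Ueda, Yoon, and Santos) can supply at most 3 among them. So no valid schedule exists.

No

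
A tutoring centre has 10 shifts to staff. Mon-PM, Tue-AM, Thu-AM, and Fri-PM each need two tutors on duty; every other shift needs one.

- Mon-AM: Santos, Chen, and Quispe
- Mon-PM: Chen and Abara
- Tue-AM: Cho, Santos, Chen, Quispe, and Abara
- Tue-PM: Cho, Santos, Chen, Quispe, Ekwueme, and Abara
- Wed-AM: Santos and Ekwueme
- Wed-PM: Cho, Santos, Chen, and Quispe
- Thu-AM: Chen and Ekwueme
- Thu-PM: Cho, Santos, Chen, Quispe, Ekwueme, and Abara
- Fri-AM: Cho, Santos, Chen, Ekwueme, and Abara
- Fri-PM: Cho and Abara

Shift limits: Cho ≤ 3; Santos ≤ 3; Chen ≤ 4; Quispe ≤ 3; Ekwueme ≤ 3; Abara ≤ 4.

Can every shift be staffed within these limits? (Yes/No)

Yes

Mon-PM can only be covered by Chen and Abara, so that assignment is forced.
Thu-AM can only be covered by Chen and Ekwueme, so that assignment is forced.
Fri-PM can only be covered by Cho and Abara, so that assignment is forced.
One valid schedule: Mon-AM→Santos, Mon-PM→Chen+Abara, Tue-AM→Chen+Quispe, Tue-PM→Santos, Wed-AM→Santos, Wed-PM→Cho, Thu-AM→Chen+Ekwueme, Thu-PM→Chen, Fri-AM→Cho, Fri-PM→Cho+Abara.
Loads: Cho 3/3, Santos 3/3, Chen 4/4, Quispe 1/3, Ekwueme 1/3, Abara 2/4 — all within limits.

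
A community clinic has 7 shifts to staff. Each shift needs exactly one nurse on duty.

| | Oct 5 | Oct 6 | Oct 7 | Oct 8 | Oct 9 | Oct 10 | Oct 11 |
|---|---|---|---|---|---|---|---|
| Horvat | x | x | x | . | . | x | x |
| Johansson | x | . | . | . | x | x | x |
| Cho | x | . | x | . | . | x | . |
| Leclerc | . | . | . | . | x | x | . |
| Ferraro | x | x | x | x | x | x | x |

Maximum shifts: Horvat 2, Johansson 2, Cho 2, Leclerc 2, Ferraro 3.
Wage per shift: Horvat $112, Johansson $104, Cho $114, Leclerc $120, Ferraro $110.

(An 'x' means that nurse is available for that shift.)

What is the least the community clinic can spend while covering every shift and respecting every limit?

Oct 8 can only be covered by Ferraro, so that assignment is forced.
Picking the cheapest available nurse for each shift independently would cost $746, but that ignores the shift limits.
An optimal schedule: Oct 5→Horvat, Oct 6→Ferraro, Oct 7→Ferraro, Oct 8→Ferraro, Oct 9→Johansson, Oct 10→Horvat, Oct 11→Johansson.
Total: 112 + 110 + 110 + 110 + 104 + 112 + 104 = $762.

$762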